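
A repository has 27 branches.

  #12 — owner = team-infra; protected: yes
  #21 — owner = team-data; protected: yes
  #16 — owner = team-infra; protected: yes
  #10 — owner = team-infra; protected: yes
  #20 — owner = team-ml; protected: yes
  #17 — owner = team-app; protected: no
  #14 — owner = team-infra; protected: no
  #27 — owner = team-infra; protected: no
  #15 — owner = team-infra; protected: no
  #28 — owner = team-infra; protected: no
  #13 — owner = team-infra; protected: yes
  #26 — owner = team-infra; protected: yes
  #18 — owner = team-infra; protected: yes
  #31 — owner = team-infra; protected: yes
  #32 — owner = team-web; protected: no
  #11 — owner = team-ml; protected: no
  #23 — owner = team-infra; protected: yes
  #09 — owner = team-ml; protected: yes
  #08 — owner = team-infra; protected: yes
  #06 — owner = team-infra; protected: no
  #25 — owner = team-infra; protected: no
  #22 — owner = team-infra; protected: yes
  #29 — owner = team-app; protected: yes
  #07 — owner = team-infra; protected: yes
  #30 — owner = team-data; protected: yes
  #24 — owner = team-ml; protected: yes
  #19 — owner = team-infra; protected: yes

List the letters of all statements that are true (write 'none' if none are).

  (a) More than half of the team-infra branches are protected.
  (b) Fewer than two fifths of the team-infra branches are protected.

|A| = 18, |A ∩ B| = 12, |A ∖ B| = 6.
(a) |A ∩ B| > |A ∖ B|: holds.
(b) |A ∩ B| / |A| < 2/5: fails.

(a)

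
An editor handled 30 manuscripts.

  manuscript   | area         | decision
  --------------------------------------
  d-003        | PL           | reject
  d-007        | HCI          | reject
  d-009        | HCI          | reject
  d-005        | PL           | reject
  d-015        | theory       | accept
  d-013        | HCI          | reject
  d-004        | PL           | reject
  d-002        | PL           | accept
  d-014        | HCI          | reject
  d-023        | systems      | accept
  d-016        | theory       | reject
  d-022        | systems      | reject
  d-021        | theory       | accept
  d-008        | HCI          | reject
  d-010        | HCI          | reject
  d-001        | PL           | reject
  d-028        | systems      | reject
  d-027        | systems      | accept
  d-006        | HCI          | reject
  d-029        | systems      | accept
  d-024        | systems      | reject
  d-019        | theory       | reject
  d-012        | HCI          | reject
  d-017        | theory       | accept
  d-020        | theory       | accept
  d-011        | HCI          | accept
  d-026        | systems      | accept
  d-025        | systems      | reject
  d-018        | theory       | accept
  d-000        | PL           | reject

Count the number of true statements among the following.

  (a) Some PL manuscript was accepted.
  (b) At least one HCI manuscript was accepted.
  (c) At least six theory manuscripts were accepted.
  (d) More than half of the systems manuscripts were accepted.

(a) PL: |A| = 6, |A ∩ B| = 1; needs A ∩ B ≠ ∅ (|A ∩ B| ≥ 1) — true.
(b) HCI: |A| = 9, |A ∩ B| = 1; needs A ∩ B ≠ ∅ (|A ∩ B| ≥ 1) — true.
(c) theory: |A| = 7, |A ∩ B| = 5; needs |A ∩ B| ≥ 6 — false.
(d) systems: |A| = 8, |A ∩ B| = 4; needs |A ∩ B| > |A ∖ B| — false.

2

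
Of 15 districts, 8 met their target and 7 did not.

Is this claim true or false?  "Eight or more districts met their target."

True

'Eight or more districts met their target' holds iff |A ∩ B| ≥ 8.
|A| = 15, |A ∩ B| = 8, |A ∖ B| = 7.
|A ∩ B| = 8, so the statement is true.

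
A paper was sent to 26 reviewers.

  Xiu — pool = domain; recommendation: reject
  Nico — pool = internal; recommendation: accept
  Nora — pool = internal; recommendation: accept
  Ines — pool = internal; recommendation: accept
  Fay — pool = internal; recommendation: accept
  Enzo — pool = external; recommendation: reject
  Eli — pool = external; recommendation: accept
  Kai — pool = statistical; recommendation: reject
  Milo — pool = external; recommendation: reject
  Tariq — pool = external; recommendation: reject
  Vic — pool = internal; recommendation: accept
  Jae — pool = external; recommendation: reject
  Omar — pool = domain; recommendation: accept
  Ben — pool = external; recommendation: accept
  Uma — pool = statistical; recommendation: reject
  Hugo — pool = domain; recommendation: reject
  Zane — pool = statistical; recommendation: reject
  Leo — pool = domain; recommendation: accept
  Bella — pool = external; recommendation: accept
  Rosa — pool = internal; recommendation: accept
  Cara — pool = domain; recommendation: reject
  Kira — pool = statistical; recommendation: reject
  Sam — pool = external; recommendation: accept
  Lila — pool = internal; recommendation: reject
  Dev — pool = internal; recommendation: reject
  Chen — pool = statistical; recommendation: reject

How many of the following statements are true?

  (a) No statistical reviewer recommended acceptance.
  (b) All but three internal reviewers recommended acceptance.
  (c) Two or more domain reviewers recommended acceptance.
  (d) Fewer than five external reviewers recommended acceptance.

(a) statistical: |A| = 5, |A ∩ B| = 0; needs A ∩ B = ∅ (|A ∩ B| = 0) — true.
(b) internal: |A| = 8, |A ∩ B| = 6; needs |A ∖ B| = 3 — false.
(c) domain: |A| = 5, |A ∩ B| = 2; needs |A ∩ B| ≥ 2 — true.
(d) external: |A| = 8, |A ∩ B| = 4; needs |A ∩ B| < 5 — true.

3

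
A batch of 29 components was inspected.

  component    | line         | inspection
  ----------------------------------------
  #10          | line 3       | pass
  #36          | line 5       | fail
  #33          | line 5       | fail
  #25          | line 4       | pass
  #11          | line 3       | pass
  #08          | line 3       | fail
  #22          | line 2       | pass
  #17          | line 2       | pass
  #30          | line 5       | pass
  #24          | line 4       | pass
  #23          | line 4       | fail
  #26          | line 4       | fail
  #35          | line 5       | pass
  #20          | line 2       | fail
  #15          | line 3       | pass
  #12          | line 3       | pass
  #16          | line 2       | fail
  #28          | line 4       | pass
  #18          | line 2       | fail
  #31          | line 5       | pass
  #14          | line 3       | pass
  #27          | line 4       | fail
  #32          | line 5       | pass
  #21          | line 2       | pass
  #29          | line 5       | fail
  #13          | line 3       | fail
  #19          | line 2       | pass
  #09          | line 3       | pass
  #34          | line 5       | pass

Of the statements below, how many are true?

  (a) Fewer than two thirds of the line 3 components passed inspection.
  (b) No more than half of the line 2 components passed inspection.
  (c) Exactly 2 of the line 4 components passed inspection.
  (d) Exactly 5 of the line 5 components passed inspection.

1

(a) line 3: |A| = 8, |A ∩ B| = 6; needs |A ∩ B| / |A| < 2/3 — false.
(b) line 2: |A| = 7, |A ∩ B| = 4; needs |A ∩ B| ≤ |A ∖ B| — false.
(c) line 4: |A| = 6, |A ∩ B| = 3; needs |A ∩ B| = 2 — false.
(d) line 5: |A| = 8, |A ∩ B| = 5; needs |A ∩ B| = 5 — true.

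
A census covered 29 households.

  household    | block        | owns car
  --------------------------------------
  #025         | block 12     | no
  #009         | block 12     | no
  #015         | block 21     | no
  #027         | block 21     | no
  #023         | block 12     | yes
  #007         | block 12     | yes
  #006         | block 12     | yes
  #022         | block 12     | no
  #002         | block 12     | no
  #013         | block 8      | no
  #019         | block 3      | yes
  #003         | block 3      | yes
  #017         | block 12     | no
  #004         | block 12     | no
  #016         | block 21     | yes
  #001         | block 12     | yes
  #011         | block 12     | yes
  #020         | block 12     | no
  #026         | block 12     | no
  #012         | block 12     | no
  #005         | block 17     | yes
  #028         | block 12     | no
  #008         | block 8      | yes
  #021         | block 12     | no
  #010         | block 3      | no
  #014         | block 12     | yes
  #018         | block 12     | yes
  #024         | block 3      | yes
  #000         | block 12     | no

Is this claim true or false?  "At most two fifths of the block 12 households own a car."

The determiner here denotes the relation: |A ∩ B| / |A| ≤ 2/5.
|A| = 19, |A ∩ B| = 7, |A ∖ B| = 12.
|A ∩ B|/|A| = 7/19, so the statement is true.

True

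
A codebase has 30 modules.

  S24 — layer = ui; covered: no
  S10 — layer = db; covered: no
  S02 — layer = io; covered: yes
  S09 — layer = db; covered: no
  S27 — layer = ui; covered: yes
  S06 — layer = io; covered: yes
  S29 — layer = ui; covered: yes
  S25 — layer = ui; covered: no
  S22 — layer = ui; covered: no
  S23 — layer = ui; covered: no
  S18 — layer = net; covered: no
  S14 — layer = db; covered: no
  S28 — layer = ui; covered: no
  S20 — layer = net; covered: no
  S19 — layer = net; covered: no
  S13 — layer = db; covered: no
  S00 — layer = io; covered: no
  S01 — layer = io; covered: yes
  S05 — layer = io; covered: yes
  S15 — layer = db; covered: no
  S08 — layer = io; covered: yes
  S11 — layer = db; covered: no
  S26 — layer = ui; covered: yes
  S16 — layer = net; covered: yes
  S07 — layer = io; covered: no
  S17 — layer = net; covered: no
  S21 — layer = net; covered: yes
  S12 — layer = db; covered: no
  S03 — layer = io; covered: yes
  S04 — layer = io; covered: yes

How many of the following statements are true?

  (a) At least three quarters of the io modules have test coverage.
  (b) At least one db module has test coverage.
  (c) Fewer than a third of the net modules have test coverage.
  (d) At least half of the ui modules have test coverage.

(a) io: |A| = 9, |A ∩ B| = 7; needs |A ∩ B| / |A| ≥ 3/4 — true.
(b) db: |A| = 7, |A ∩ B| = 0; needs A ∩ B ≠ ∅ (|A ∩ B| ≥ 1) — false.
(c) net: |A| = 6, |A ∩ B| = 2; needs |A ∩ B| / |A| < 1/3 — false.
(d) ui: |A| = 8, |A ∩ B| = 3; needs |A ∩ B| ≥ |A ∖ B| — false.

1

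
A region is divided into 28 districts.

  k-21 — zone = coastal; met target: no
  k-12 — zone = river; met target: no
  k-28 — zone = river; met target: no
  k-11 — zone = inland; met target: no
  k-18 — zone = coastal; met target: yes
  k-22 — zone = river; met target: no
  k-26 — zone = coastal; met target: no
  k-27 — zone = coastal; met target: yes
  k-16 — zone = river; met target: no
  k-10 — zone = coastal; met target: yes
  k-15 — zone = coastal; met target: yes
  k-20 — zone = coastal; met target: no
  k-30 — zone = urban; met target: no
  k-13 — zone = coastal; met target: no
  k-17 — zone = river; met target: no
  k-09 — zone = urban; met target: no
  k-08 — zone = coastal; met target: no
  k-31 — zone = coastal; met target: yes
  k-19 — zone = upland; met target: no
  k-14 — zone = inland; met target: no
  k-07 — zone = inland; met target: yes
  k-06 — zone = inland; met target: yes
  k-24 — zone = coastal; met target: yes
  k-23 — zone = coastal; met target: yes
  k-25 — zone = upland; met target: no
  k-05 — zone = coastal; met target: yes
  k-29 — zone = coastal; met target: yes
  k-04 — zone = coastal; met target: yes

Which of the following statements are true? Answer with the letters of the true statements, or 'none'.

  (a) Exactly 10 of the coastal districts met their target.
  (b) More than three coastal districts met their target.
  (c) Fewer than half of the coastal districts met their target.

|A| = 15, |A ∩ B| = 10, |A ∖ B| = 5.
(a) |A ∩ B| = 10: holds.
(b) |A ∩ B| > 3: holds.
(c) |A ∩ B| < |A ∖ B|: fails.

(a), (b)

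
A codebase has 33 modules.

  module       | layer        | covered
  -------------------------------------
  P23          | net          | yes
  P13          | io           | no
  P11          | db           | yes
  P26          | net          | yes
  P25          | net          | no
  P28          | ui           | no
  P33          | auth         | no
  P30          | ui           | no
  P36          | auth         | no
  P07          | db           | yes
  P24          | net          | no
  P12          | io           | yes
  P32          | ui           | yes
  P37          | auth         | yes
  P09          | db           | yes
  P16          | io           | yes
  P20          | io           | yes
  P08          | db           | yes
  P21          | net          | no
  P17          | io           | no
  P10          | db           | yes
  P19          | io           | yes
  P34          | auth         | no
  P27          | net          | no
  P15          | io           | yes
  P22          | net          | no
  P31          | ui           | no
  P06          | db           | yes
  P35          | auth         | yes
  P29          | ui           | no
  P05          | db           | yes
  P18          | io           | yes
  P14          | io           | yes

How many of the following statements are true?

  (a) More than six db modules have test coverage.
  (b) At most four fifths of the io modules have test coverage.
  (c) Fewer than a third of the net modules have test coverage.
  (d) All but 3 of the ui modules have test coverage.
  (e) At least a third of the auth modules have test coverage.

(a) db: |A| = 7, |A ∩ B| = 7; needs |A ∩ B| > 6 — true.
(b) io: |A| = 9, |A ∩ B| = 7; needs |A ∩ B| / |A| ≤ 4/5 — true.
(c) net: |A| = 7, |A ∩ B| = 2; needs |A ∩ B| / |A| < 1/3 — true.
(d) ui: |A| = 5, |A ∩ B| = 1; needs |A ∖ B| = 3 — false.
(e) auth: |A| = 5, |A ∩ B| = 2; needs |A ∩ B| / |A| ≥ 1/3 — true.

4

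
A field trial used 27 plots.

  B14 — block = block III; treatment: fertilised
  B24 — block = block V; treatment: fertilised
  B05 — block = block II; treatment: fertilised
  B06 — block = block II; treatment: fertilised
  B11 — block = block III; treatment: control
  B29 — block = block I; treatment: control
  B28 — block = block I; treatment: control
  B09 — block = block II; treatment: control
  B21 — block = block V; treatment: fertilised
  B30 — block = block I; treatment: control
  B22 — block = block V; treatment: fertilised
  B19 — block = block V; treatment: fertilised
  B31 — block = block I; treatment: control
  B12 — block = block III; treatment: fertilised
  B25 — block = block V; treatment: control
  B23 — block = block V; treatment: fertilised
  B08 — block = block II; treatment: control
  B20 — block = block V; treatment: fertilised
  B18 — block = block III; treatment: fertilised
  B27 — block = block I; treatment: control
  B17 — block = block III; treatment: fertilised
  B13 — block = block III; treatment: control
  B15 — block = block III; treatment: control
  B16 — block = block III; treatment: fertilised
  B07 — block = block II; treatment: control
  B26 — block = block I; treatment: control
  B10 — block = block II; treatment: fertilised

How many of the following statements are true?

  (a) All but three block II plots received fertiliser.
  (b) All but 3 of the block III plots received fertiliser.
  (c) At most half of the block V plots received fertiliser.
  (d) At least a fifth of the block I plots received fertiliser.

(a) block II: |A| = 6, |A ∩ B| = 3; needs |A ∖ B| = 3 — true.
(b) block III: |A| = 8, |A ∩ B| = 5; needs |A ∖ B| = 3 — true.
(c) block V: |A| = 7, |A ∩ B| = 6; needs |A ∩ B| ≤ |A ∖ B| — false.
(d) block I: |A| = 6, |A ∩ B| = 0; needs |A ∩ B| / |A| ≥ 1/5 — false.

2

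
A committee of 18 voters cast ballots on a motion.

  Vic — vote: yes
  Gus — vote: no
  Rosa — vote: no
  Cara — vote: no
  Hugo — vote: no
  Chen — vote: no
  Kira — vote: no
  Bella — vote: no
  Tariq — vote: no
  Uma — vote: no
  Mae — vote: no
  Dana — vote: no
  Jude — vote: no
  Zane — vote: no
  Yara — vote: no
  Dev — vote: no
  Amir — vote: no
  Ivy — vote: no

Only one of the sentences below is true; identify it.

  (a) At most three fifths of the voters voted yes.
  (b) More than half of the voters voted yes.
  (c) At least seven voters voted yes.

|A| = 18, |A ∩ B| = 1, |A ∖ B| = 17.
(a) requires |A ∩ B| / |A| ≤ 3/5: true.
(b) requires |A ∩ B| > |A ∖ B|: false.
(c) requires |A ∩ B| ≥ 7: false.

(a)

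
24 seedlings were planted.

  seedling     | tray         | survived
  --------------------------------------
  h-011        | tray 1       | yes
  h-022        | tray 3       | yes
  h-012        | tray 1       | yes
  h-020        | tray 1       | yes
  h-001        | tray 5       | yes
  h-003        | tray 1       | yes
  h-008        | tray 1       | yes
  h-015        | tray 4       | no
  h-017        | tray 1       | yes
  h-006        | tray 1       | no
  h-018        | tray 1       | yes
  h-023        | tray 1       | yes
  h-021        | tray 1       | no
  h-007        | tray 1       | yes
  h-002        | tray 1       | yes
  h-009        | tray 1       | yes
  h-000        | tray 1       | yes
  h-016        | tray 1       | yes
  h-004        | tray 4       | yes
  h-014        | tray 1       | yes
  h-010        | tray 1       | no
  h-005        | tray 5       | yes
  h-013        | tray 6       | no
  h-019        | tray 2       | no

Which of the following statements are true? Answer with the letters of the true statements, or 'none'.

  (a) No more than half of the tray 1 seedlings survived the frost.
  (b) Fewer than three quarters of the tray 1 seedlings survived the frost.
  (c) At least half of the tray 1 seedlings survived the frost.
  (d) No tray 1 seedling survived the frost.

|A| = 17, |A ∩ B| = 14, |A ∖ B| = 3.
(a) |A ∩ B| ≤ |A ∖ B|: fails.
(b) |A ∩ B| / |A| < 3/4: fails.
(c) |A ∩ B| ≥ |A ∖ B|: holds.
(d) A ∩ B = ∅ (|A ∩ B| = 0): fails.

(c)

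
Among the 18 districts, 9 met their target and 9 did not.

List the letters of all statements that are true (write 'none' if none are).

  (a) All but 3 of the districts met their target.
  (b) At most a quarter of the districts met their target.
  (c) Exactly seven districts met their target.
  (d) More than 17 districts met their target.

none

|A| = 18, |A ∩ B| = 9, |A ∖ B| = 9.
(a) |A ∖ B| = 3: fails.
(b) |A ∩ B| / |A| ≤ 1/4: fails.
(c) |A ∩ B| = 7: fails.
(d) |A ∩ B| > 17: fails.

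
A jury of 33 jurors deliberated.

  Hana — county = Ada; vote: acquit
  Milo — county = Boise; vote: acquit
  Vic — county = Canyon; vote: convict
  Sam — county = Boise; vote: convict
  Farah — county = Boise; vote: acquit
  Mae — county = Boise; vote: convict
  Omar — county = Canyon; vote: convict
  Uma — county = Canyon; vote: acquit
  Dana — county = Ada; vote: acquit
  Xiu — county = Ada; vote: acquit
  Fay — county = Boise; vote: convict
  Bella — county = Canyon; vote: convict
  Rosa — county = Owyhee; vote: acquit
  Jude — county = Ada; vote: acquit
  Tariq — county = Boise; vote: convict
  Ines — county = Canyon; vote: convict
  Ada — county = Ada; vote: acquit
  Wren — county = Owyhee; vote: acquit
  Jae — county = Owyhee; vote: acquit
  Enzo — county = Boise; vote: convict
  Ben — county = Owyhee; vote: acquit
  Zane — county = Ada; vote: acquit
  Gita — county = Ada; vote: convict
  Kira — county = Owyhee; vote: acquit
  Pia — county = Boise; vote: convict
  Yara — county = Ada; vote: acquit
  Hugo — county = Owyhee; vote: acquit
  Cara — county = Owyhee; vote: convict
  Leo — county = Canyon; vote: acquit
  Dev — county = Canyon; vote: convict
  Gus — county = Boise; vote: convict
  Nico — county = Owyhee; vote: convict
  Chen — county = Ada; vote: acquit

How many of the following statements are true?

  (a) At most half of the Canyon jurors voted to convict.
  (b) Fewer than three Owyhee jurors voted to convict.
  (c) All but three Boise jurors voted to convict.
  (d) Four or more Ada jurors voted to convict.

1

(a) Canyon: |A| = 7, |A ∩ B| = 5; needs |A ∩ B| ≤ |A ∖ B| — false.
(b) Owyhee: |A| = 8, |A ∩ B| = 2; needs |A ∩ B| < 3 — true.
(c) Boise: |A| = 9, |A ∩ B| = 7; needs |A ∖ B| = 3 — false.
(d) Ada: |A| = 9, |A ∩ B| = 1; needs |A ∩ B| ≥ 4 — false.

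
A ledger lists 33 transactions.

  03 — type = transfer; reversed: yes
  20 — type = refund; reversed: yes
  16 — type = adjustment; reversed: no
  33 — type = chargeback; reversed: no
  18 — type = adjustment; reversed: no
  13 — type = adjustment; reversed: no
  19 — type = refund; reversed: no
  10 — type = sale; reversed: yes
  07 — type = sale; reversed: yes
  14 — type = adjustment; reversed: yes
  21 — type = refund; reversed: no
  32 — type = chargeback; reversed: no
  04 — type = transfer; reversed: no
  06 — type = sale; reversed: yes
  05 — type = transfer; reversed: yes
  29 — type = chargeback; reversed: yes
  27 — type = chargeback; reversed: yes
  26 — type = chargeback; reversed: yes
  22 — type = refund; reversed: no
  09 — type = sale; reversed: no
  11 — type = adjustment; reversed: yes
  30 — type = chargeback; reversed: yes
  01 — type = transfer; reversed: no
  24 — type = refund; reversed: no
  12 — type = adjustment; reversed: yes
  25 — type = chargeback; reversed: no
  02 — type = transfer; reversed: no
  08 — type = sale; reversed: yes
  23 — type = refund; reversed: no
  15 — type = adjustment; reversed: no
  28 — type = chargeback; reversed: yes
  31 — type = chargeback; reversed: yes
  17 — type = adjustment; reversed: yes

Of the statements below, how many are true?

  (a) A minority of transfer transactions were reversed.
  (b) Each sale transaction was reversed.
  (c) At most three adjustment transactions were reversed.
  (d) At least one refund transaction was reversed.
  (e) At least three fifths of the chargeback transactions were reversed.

(a) transfer: |A| = 5, |A ∩ B| = 2; needs |A ∩ B| < |A ∖ B| — true.
(b) sale: |A| = 5, |A ∩ B| = 4; needs A ⊆ B, i.e. every element of A is in B (|A ∖ B| = 0) — false.
(c) adjustment: |A| = 8, |A ∩ B| = 4; needs |A ∩ B| ≤ 3 — false.
(d) refund: |A| = 6, |A ∩ B| = 1; needs A ∩ B ≠ ∅ (|A ∩ B| ≥ 1) — true.
(e) chargeback: |A| = 9, |A ∩ B| = 6; needs |A ∩ B| / |A| ≥ 3/5 — true.

3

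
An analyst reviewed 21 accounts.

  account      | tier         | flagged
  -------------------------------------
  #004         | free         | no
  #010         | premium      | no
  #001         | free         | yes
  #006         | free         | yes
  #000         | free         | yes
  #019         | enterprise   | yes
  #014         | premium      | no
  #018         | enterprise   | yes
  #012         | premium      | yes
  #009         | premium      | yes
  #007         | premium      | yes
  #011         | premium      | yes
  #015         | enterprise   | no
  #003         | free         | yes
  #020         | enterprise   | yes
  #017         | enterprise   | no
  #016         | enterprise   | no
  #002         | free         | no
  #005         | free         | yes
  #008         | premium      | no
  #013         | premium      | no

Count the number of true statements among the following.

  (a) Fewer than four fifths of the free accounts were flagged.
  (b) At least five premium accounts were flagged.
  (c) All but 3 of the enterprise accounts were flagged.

2

(a) free: |A| = 7, |A ∩ B| = 5; needs |A ∩ B| / |A| < 4/5 — true.
(b) premium: |A| = 8, |A ∩ B| = 4; needs |A ∩ B| ≥ 5 — false.
(c) enterprise: |A| = 6, |A ∩ B| = 3; needs |A ∖ B| = 3 — true.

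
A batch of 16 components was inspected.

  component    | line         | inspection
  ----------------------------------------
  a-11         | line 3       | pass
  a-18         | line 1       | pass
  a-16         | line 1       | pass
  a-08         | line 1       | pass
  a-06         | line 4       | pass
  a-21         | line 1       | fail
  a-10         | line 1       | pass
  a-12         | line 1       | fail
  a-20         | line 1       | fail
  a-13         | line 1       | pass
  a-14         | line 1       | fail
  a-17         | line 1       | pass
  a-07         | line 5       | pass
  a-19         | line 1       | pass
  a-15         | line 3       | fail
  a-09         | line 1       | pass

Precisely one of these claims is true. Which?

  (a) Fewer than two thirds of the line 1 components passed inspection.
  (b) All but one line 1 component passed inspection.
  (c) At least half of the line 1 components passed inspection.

|A| = 12, |A ∩ B| = 8, |A ∖ B| = 4.
(a) requires |A ∩ B| / |A| < 2/3: false.
(b) requires |A ∖ B| = 1: false.
(c) requires |A ∩ B| ≥ |A ∖ B|: true.

(c)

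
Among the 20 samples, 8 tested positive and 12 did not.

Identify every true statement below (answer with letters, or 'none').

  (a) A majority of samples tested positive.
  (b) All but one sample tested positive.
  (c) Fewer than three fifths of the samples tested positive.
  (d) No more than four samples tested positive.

|A| = 20, |A ∩ B| = 8, |A ∖ B| = 12.
(a) |A ∩ B| > |A ∖ B|: fails.
(b) |A ∖ B| = 1: fails.
(c) |A ∩ B| / |A| < 3/5: holds.
(d) |A ∩ B| ≤ 4: fails.

(c)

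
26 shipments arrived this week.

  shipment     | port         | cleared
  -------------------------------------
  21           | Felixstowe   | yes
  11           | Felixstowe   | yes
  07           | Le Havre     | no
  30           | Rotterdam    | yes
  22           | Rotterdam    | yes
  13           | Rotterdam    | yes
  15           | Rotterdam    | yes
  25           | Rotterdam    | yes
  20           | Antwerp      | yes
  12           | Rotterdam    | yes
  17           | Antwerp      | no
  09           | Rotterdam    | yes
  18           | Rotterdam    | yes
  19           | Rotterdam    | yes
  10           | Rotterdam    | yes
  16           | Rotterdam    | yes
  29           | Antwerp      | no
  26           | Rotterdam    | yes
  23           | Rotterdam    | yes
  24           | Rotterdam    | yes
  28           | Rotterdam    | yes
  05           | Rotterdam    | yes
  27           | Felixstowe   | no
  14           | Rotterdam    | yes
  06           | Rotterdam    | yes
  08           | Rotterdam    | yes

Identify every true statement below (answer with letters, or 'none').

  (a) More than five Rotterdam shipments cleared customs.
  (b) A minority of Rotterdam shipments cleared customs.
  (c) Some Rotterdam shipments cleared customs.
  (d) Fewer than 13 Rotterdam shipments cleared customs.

|A| = 19, |A ∩ B| = 19, |A ∖ B| = 0.
(a) |A ∩ B| > 5: holds.
(b) |A ∩ B| < |A ∖ B|: fails.
(c) A ∩ B ≠ ∅ (|A ∩ B| ≥ 1): holds.
(d) |A ∩ B| < 13: fails.

(a), (c)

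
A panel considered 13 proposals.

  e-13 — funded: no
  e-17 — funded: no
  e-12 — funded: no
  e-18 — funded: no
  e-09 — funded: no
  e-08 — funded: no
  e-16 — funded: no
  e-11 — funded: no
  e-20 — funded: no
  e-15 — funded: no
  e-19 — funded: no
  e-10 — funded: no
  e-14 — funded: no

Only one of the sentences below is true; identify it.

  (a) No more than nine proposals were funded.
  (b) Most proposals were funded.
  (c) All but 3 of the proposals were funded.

(a)

|A| = 13, |A ∩ B| = 0, |A ∖ B| = 13.
(a) requires |A ∩ B| ≤ 9: true.
(b) requires |A ∩ B| > |A ∖ B|: false.
(c) requires |A ∖ B| = 3: false.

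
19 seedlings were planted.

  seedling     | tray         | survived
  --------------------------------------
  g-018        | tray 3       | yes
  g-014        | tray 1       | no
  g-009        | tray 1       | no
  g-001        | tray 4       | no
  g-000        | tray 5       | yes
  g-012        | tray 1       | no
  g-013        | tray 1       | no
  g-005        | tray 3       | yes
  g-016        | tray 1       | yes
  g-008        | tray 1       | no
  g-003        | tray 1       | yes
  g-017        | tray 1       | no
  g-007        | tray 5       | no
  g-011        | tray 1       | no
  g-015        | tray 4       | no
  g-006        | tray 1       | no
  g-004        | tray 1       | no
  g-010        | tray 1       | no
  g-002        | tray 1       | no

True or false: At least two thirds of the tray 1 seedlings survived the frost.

False

'At least two thirds of the tray 1 seedlings survived the frost' holds iff |A ∩ B| / |A| ≥ 2/3.
A (the restrictor) = {g-014, g-009, g-012, g-013, g-016, g-008, g-003, g-017, g-011, g-006, g-004, g-010, g-002}, |A| = 13.
A ∩ B = {g-016, g-003}, so |A ∩ B| = 2.
A ∖ B = {g-014, g-009, g-012, g-013, g-008, g-017, g-011, g-006, g-004, g-010, g-002}, so |A ∖ B| = 11.
|A ∩ B|/|A| = 2/13, so the statement is false.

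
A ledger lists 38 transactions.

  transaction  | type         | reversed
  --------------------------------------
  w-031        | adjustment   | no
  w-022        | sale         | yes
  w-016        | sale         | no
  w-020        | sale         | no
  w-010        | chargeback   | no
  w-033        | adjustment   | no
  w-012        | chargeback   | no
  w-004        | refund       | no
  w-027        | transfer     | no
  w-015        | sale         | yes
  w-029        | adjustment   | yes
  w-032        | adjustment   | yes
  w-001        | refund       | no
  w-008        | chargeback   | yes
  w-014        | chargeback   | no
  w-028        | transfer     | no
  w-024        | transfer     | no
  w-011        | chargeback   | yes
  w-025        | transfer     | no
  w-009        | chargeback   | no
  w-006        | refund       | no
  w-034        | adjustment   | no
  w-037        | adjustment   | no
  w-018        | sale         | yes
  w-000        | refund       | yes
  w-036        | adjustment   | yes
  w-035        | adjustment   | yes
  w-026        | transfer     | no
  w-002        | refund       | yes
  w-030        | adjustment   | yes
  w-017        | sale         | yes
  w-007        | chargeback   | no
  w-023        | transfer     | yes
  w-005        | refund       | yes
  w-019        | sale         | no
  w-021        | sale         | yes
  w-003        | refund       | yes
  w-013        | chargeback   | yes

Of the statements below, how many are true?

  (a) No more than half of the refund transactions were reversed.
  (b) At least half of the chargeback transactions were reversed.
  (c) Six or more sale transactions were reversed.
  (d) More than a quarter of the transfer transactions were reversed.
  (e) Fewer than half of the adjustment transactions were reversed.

(a) refund: |A| = 7, |A ∩ B| = 4; needs |A ∩ B| ≤ |A ∖ B| — false.
(b) chargeback: |A| = 8, |A ∩ B| = 3; needs |A ∩ B| ≥ |A ∖ B| — false.
(c) sale: |A| = 8, |A ∩ B| = 5; needs |A ∩ B| ≥ 6 — false.
(d) transfer: |A| = 6, |A ∩ B| = 1; needs |A ∩ B| / |A| > 1/4 — false.
(e) adjustment: |A| = 9, |A ∩ B| = 5; needs |A ∩ B| < |A ∖ B| — false.

0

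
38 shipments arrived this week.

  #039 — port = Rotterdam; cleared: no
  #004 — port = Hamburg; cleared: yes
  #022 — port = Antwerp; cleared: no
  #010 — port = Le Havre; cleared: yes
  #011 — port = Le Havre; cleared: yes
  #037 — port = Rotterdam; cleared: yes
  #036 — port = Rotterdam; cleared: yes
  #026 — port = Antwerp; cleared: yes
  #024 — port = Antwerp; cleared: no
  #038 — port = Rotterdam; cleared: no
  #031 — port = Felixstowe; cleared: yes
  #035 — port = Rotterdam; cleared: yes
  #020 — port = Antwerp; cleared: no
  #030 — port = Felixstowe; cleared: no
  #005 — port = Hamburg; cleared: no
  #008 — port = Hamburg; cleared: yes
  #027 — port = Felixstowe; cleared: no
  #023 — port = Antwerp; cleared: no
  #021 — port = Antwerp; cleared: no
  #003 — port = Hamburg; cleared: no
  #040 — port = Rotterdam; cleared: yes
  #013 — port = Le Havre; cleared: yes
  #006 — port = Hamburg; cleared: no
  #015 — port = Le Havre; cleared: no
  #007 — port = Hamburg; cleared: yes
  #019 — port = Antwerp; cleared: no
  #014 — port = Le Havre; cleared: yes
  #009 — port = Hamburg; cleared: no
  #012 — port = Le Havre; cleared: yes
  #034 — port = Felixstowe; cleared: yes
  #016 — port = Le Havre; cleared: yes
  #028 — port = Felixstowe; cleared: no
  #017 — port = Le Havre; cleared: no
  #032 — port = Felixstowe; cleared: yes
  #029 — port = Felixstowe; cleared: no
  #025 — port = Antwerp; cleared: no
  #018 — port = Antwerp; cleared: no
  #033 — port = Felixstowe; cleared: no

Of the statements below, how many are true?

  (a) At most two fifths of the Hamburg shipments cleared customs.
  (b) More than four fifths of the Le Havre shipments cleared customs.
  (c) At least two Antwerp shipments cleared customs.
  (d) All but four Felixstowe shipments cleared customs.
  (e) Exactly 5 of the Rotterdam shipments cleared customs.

0

(a) Hamburg: |A| = 7, |A ∩ B| = 3; needs |A ∩ B| / |A| ≤ 2/5 — false.
(b) Le Havre: |A| = 8, |A ∩ B| = 6; needs |A ∩ B| / |A| > 4/5 — false.
(c) Antwerp: |A| = 9, |A ∩ B| = 1; needs |A ∩ B| ≥ 2 — false.
(d) Felixstowe: |A| = 8, |A ∩ B| = 3; needs |A ∖ B| = 4 — false.
(e) Rotterdam: |A| = 6, |A ∩ B| = 4; needs |A ∩ B| = 5 — false.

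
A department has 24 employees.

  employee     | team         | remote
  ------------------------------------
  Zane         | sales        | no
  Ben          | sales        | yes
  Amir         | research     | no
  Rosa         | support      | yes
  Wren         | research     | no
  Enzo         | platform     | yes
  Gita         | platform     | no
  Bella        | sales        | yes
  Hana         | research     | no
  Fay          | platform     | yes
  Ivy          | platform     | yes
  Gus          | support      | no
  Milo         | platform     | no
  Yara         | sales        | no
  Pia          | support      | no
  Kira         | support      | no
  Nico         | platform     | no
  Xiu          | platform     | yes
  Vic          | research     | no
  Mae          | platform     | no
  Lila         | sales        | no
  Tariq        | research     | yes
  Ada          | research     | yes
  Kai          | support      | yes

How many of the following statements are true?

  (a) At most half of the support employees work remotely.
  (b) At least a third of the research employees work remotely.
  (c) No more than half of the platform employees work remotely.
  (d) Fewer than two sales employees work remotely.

(a) support: |A| = 5, |A ∩ B| = 2; needs |A ∩ B| ≤ |A ∖ B| — true.
(b) research: |A| = 6, |A ∩ B| = 2; needs |A ∩ B| / |A| ≥ 1/3 — true.
(c) platform: |A| = 8, |A ∩ B| = 4; needs |A ∩ B| ≤ |A ∖ B| — true.
(d) sales: |A| = 5, |A ∩ B| = 2; needs |A ∩ B| < 2 — false.

3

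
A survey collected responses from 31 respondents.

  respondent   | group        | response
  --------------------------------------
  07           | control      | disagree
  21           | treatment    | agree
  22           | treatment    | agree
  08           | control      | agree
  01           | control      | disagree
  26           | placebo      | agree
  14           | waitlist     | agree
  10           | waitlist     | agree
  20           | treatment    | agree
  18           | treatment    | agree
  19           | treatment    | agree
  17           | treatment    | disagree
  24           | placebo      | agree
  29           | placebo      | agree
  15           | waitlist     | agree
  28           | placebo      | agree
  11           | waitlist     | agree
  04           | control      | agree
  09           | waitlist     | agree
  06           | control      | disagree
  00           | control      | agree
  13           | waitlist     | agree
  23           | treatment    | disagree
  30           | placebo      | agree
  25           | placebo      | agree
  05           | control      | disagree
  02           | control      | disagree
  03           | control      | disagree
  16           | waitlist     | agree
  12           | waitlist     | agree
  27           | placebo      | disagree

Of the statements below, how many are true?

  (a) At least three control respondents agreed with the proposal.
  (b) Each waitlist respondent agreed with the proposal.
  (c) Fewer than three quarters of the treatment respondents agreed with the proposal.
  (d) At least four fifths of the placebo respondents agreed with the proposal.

(a) control: |A| = 9, |A ∩ B| = 3; needs |A ∩ B| ≥ 3 — true.
(b) waitlist: |A| = 8, |A ∩ B| = 8; needs A ⊆ B, i.e. every element of A is in B (|A ∖ B| = 0) — true.
(c) treatment: |A| = 7, |A ∩ B| = 5; needs |A ∩ B| / |A| < 3/4 — true.
(d) placebo: |A| = 7, |A ∩ B| = 6; needs |A ∩ B| / |A| ≥ 4/5 — true.

4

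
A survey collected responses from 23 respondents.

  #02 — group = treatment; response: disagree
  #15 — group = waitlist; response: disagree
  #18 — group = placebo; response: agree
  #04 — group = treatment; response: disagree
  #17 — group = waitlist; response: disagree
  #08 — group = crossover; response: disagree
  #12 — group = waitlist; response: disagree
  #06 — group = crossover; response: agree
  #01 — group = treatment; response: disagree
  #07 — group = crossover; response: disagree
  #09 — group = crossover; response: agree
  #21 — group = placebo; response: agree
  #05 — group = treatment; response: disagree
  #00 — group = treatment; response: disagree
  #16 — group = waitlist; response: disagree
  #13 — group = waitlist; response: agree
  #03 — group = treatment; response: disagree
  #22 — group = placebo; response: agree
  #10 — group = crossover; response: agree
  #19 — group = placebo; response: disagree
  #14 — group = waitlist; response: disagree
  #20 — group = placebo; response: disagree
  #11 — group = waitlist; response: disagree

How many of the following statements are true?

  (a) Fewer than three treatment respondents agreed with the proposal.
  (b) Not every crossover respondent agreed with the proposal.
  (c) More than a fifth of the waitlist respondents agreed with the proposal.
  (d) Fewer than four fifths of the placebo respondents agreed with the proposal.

(a) treatment: |A| = 6, |A ∩ B| = 0; needs |A ∩ B| < 3 — true.
(b) crossover: |A| = 5, |A ∩ B| = 3; needs A ⊄ B (|A ∖ B| ≥ 1) — true.
(c) waitlist: |A| = 7, |A ∩ B| = 1; needs |A ∩ B| / |A| > 1/5 — false.
(d) placebo: |A| = 5, |A ∩ B| = 3; needs |A ∩ B| / |A| < 4/5 — true.

3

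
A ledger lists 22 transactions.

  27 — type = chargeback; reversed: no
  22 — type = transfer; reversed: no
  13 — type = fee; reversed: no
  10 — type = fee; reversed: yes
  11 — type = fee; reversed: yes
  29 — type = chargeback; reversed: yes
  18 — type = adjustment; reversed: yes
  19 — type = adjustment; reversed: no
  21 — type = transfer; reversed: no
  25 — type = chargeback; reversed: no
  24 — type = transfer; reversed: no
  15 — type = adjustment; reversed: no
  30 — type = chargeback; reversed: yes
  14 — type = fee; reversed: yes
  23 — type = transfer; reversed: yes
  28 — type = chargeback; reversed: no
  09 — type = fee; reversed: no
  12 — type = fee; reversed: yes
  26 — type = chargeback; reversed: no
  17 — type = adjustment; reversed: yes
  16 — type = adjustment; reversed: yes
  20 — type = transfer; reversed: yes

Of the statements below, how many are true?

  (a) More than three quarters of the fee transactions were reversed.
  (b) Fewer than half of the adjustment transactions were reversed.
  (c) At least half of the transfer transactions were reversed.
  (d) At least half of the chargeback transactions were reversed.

(a) fee: |A| = 6, |A ∩ B| = 4; needs |A ∩ B| / |A| > 3/4 — false.
(b) adjustment: |A| = 5, |A ∩ B| = 3; needs |A ∩ B| < |A ∖ B| — false.
(c) transfer: |A| = 5, |A ∩ B| = 2; needs |A ∩ B| ≥ |A ∖ B| — false.
(d) chargeback: |A| = 6, |A ∩ B| = 2; needs |A ∩ B| ≥ |A ∖ B| — false.

0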